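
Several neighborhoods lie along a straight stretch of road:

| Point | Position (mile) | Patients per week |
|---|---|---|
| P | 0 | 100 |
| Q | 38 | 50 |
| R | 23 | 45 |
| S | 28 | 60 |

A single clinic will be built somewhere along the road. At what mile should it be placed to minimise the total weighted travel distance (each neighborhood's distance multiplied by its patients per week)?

x = 23

For a sum of weighted absolute distances on a line, the optimum is the weighted median (not the mean). Total weight W = 255; half-weight = 127.5.
Sort by position and accumulate weight:
  mile 0 (P, w=100) → cum 100
  mile 23 (R, w=45) → cum 145  ≥ 127.5 → median here
  mile 28 (S, w=60) → cum 205
  mile 38 (Q, w=50) → cum 255
Optimal location: mile 23.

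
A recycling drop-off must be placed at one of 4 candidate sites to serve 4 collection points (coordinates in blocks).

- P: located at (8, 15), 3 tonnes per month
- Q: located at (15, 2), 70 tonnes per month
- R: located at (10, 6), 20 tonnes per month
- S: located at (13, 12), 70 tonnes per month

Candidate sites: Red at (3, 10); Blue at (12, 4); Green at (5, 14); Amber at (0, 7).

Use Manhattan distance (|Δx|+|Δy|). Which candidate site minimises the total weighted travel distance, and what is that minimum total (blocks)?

Total weighted distance at each candidate:
  Red (3, 10): total = 2490
  Blue (12, 4): total = 1105
  Green (5, 14): total = 2512
  Amber (0, 7): total = 2928
Minimum is at Blue with total 1105 blocks.

Blue, total 1105 blocks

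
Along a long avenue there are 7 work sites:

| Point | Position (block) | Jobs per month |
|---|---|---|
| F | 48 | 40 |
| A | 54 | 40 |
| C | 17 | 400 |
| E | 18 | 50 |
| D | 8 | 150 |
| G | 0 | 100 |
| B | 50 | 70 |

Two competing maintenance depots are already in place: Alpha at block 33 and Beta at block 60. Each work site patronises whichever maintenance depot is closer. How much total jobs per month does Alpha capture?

700

The indifferent point is the midpoint (33+60)/2 = 46.5; work sites left of it (closer to Alpha at 33) go to Alpha, those right go to Beta.
  G at 0 (w=100) → Alpha
  D at 8 (w=150) → Alpha
  C at 17 (w=400) → Alpha
  E at 18 (w=50) → Alpha
  F at 48 (w=40) → Beta
  B at 50 (w=70) → Beta
  A at 54 (w=40) → Beta
Alpha captures 700; Beta captures 150.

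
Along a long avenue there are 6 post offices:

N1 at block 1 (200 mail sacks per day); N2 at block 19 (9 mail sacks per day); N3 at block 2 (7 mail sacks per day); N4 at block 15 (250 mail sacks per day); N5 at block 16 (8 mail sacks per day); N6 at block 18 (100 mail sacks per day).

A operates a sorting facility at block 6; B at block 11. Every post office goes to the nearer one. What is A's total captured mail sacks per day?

The indifferent point is the midpoint (6+11)/2 = 8.5; post offices left of it (closer to A at 6) go to A, those right go to B.
  N1 at 1 (w=200) → A
  N3 at 2 (w=7) → A
  N4 at 15 (w=250) → B
  N5 at 16 (w=8) → B
  N6 at 18 (w=100) → B
  N2 at 19 (w=9) → B
A captures 207; B captures 367.

207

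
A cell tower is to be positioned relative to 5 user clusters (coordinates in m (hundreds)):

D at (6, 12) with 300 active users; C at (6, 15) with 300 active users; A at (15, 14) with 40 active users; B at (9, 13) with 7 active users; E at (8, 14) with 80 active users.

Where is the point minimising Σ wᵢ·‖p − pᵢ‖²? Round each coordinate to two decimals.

The minimiser of Σwᵢ‖p−pᵢ‖² is the weighted centroid p* = (Σwᵢpᵢ)/(Σwᵢ).
Σwᵢ = 727.
Σwᵢxᵢ = 300·6 + 300·6 + 40·15 + 7·9 + 80·8 = 4903.
Σwᵢyᵢ = 300·12 + 300·15 + 40·14 + 7·13 + 80·14 = 9871.
x* = 4903/727 = 6.74, y* = 9871/727 = 13.58.

(6.74, 13.58)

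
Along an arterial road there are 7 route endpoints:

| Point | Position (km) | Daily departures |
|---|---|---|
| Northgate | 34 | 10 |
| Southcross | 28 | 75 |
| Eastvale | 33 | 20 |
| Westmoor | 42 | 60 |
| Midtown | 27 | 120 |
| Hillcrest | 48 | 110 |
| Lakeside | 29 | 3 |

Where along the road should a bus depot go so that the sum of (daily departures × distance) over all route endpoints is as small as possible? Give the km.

x = 33

For a sum of weighted absolute distances on a line, the optimum is the weighted median (not the mean). Total weight W = 398; half-weight = 199.
Sort by position and accumulate weight:
  km 27 (Midtown, w=120) → cum 120
  km 28 (Southcross, w=75) → cum 195
  km 29 (Lakeside, w=3) → cum 198
  km 33 (Eastvale, w=20) → cum 218  ≥ 199 → median here
  km 34 (Northgate, w=10) → cum 228
  km 42 (Westmoor, w=60) → cum 288
  km 48 (Hillcrest, w=110) → cum 398
Optimal location: km 33.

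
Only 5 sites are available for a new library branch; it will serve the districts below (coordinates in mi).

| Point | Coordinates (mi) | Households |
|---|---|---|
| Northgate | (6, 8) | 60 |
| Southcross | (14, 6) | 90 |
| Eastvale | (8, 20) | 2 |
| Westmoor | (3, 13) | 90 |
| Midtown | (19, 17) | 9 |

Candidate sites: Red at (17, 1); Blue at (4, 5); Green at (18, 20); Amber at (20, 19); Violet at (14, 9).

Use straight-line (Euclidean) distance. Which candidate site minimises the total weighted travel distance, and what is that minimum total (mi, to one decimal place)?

Total weighted distance at each candidate:
  Red (17, 1): total = 3153.8
  Blue (4, 5): total = 2050.4
  Green (18, 20): total = 3866.9
  Amber (20, 19): total = 4023.6
  Violet (14, 9): total = 1917.1
Minimum is at Violet with total 1917.1 mi.

Violet, total 1917.1 mi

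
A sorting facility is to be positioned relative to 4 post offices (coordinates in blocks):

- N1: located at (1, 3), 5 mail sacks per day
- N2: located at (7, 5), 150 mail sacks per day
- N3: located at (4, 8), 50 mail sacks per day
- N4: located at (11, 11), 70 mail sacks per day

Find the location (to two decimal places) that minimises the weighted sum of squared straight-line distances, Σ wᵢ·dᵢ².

(7.36, 7.04)

The minimiser of Σwᵢ‖p−pᵢ‖² is the weighted centroid p* = (Σwᵢpᵢ)/(Σwᵢ).
Σwᵢ = 275.
Σwᵢxᵢ = 5·1 + 150·7 + 50·4 + 70·11 = 2025.
Σwᵢyᵢ = 5·3 + 150·5 + 50·8 + 70·11 = 1935.
x* = 2025/275 = 7.36, y* = 1935/275 = 7.04.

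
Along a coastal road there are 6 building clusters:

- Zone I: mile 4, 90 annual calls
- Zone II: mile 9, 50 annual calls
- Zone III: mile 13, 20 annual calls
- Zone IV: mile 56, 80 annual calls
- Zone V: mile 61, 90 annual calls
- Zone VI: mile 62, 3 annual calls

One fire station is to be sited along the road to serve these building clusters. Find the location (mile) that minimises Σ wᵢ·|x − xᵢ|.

x = 56

For a sum of weighted absolute distances on a line, the optimum is the weighted median (not the mean). Total weight W = 333; half-weight = 166.5.
Sort by position and accumulate weight:
  mile 4 (Zone I, w=90) → cum 90
  mile 9 (Zone II, w=50) → cum 140
  mile 13 (Zone III, w=20) → cum 160
  mile 56 (Zone IV, w=80) → cum 240  ≥ 166.5 → median here
  mile 61 (Zone V, w=90) → cum 330
  mile 62 (Zone VI, w=3) → cum 333
Optimal location: mile 56.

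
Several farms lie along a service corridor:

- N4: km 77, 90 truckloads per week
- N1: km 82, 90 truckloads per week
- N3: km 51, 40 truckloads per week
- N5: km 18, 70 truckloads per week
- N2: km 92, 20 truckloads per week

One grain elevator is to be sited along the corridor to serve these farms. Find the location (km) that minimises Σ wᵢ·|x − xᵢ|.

For a sum of weighted absolute distances on a line, the optimum is the weighted median (not the mean). Total weight W = 310; half-weight = 155.
Sort by position and accumulate weight:
  km 18 (N5, w=70) → cum 70
  km 51 (N3, w=40) → cum 110
  km 77 (N4, w=90) → cum 200  ≥ 155 → median here
  km 82 (N1, w=90) → cum 290
  km 92 (N2, w=20) → cum 310
Optimal location: km 77.

x = 77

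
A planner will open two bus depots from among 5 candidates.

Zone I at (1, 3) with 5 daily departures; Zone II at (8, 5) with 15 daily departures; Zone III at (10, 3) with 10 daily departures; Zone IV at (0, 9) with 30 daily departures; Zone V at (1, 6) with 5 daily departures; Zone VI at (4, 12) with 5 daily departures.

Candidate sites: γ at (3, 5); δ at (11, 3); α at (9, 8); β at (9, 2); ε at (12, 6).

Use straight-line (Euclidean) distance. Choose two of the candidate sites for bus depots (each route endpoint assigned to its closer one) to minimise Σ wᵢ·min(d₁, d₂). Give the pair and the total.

Evaluate every pair (each demand assigned to the nearer of the two):
  {γ, β}: total = 272.3
  {γ, δ}: total = 274.8
  {γ, α}: total = 305.8
  {γ, ε}: total = 308.6
  {α, β}: total = 446.8
  {δ, α}: total = 449.5
  {α, ε}: total = 475.6
  {β, ε}: total = 538.7
  {δ, β}: total = 540.4
  {δ, ε}: total = 587.4
Best pair: {γ, β} with total 272.3.

{γ, β}, total 272.3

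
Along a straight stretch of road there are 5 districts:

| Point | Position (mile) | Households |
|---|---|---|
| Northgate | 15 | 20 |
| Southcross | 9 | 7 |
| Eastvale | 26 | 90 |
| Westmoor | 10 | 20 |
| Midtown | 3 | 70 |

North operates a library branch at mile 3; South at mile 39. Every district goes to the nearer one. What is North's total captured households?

117

The indifferent point is the midpoint (3+39)/2 = 21; districts left of it (closer to North at 3) go to North, those right go to South.
  Midtown at 3 (w=70) → North
  Southcross at 9 (w=7) → North
  Westmoor at 10 (w=20) → North
  Northgate at 15 (w=20) → North
  Eastvale at 26 (w=90) → South
North captures 117; South captures 90.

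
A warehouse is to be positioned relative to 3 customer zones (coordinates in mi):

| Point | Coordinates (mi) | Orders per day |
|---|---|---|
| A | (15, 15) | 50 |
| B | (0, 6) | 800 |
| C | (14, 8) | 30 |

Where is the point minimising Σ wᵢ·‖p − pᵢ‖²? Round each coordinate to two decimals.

(1.33, 6.58)

The minimiser of Σwᵢ‖p−pᵢ‖² is the weighted centroid p* = (Σwᵢpᵢ)/(Σwᵢ).
Σwᵢ = 880.
Σwᵢxᵢ = 50·15 + 800·0 + 30·14 = 1170.
Σwᵢyᵢ = 50·15 + 800·6 + 30·8 = 5790.
x* = 1170/880 = 1.33, y* = 5790/880 = 6.58.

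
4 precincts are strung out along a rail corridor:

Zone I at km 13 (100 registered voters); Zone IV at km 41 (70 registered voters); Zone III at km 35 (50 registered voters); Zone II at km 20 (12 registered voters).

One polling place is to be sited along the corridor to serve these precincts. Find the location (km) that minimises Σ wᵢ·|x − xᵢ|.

For a sum of weighted absolute distances on a line, the optimum is the weighted median (not the mean). Total weight W = 232; half-weight = 116.
Sort by position and accumulate weight:
  km 13 (Zone I, w=100) → cum 100
  km 20 (Zone II, w=12) → cum 112
  km 35 (Zone III, w=50) → cum 162  ≥ 116 → median here
  km 41 (Zone IV, w=70) → cum 232
Optimal location: km 35.

x = 35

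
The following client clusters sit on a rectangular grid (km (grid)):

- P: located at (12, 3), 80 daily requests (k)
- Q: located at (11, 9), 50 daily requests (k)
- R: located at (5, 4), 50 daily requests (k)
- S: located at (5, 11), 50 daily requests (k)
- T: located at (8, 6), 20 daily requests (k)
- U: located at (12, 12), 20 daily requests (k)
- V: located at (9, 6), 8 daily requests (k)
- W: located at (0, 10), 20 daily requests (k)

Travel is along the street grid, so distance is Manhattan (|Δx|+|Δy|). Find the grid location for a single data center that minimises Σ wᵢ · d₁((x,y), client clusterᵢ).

(11, 6)

Manhattan distance separates: Σwᵢ(|x−xᵢ|+|y−yᵢ|) = Σwᵢ|x−xᵢ| + Σwᵢ|y−yᵢ|, so x and y are optimised independently as 1-D weighted medians.
Total weight W = 298; half = 149.
x-coordinate, sorted with cumulative weight:
  x=0 (W, w=20) cum 20
  x=5 (R, w=50) cum 70
  x=5 (S, w=50) cum 120
  x=8 (T, w=20) cum 140
  x=9 (V, w=8) cum 148
  x=11 (Q, w=50) cum 198  ← median
  x=12 (P, w=80) cum 278
  x=12 (U, w=20) cum 298
⇒ x* = 11
y-coordinate, sorted with cumulative weight:
  y=3 (P, w=80) cum 80
  y=4 (R, w=50) cum 130
  y=6 (T, w=20) cum 150  ← median
  y=6 (V, w=8) cum 158
  y=9 (Q, w=50) cum 208
  y=10 (W, w=20) cum 228
  y=11 (S, w=50) cum 278
  y=12 (U, w=20) cum 298
⇒ y* = 6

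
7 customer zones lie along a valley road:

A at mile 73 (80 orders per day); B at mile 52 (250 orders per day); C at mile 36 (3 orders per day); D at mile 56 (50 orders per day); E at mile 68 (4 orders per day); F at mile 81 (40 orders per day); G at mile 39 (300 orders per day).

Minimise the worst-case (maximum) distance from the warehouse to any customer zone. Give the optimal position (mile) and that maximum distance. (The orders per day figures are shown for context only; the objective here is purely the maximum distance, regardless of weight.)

The 1-center on a line is the midpoint of the two extreme points: leftmost at 36, rightmost at 81.
Optimal location = (36 + 81)/2 = 58.5; maximum distance = (81 − 36)/2 = 22.5.

location 58.5, max distance 22.5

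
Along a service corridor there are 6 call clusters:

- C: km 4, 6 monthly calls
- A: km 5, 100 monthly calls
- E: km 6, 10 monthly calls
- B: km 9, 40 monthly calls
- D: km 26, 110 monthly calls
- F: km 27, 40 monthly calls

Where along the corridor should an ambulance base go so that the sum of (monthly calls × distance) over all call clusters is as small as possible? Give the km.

x = 9

For a sum of weighted absolute distances on a line, the optimum is the weighted median (not the mean). Total weight W = 306; half-weight = 153.
Sort by position and accumulate weight:
  km 4 (C, w=6) → cum 6
  km 5 (A, w=100) → cum 106
  km 6 (E, w=10) → cum 116
  km 9 (B, w=40) → cum 156  ≥ 153 → median here
  km 26 (D, w=110) → cum 266
  km 27 (F, w=40) → cum 306
Optimal location: km 9.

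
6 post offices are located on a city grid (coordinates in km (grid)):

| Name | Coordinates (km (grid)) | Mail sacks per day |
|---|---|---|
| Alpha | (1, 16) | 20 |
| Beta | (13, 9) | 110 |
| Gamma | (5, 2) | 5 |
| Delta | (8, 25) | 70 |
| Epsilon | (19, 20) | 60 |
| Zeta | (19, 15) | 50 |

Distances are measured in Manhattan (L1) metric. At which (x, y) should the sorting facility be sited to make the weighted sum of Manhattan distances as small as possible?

(13, 15)

Manhattan distance separates: Σwᵢ(|x−xᵢ|+|y−yᵢ|) = Σwᵢ|x−xᵢ| + Σwᵢ|y−yᵢ|, so x and y are optimised independently as 1-D weighted medians.
Total weight W = 315; half = 157.5.
x-coordinate, sorted with cumulative weight:
  x=1 (Alpha, w=20) cum 20
  x=5 (Gamma, w=5) cum 25
  x=8 (Delta, w=70) cum 95
  x=13 (Beta, w=110) cum 205  ← median
  x=19 (Epsilon, w=60) cum 265
  x=19 (Zeta, w=50) cum 315
⇒ x* = 13
y-coordinate, sorted with cumulative weight:
  y=2 (Gamma, w=5) cum 5
  y=9 (Beta, w=110) cum 115
  y=15 (Zeta, w=50) cum 165  ← median
  y=16 (Alpha, w=20) cum 185
  y=20 (Epsilon, w=60) cum 245
  y=25 (Delta, w=70) cum 315
⇒ y* = 15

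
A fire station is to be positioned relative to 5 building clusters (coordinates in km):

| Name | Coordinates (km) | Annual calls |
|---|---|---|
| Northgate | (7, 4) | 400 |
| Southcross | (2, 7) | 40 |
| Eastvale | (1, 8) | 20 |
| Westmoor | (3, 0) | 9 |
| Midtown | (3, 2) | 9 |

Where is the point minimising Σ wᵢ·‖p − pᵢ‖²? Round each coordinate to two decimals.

(6.18, 4.31)

The minimiser of Σwᵢ‖p−pᵢ‖² is the weighted centroid p* = (Σwᵢpᵢ)/(Σwᵢ).
Σwᵢ = 478.
Σwᵢxᵢ = 400·7 + 40·2 + 20·1 + 9·3 + 9·3 = 2954.
Σwᵢyᵢ = 400·4 + 40·7 + 20·8 + 9·0 + 9·2 = 2058.
x* = 2954/478 = 6.18, y* = 2058/478 = 4.31.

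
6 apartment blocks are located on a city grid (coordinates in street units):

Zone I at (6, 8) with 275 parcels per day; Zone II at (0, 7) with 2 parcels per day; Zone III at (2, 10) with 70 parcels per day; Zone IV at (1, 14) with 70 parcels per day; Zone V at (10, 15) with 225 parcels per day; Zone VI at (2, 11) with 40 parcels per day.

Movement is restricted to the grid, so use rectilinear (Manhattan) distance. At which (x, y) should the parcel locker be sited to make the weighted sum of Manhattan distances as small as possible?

Manhattan distance separates: Σwᵢ(|x−xᵢ|+|y−yᵢ|) = Σwᵢ|x−xᵢ| + Σwᵢ|y−yᵢ|, so x and y are optimised independently as 1-D weighted medians.
Total weight W = 682; half = 341.
x-coordinate, sorted with cumulative weight:
  x=0 (Zone II, w=2) cum 2
  x=1 (Zone IV, w=70) cum 72
  x=2 (Zone III, w=70) cum 142
  x=2 (Zone VI, w=40) cum 182
  x=6 (Zone I, w=275) cum 457  ← median
  x=10 (Zone V, w=225) cum 682
⇒ x* = 6
y-coordinate, sorted with cumulative weight:
  y=7 (Zone II, w=2) cum 2
  y=8 (Zone I, w=275) cum 277
  y=10 (Zone III, w=70) cum 347  ← median
  y=11 (Zone VI, w=40) cum 387
  y=14 (Zone IV, w=70) cum 457
  y=15 (Zone V, w=225) cum 682
⇒ y* = 10

(6, 10)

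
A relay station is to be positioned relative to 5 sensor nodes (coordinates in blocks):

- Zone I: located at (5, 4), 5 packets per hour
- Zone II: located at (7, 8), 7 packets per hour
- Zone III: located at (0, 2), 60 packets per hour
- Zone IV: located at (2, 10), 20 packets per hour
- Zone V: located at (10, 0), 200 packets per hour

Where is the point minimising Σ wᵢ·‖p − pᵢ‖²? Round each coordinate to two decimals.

(7.24, 1.36)

The minimiser of Σwᵢ‖p−pᵢ‖² is the weighted centroid p* = (Σwᵢpᵢ)/(Σwᵢ).
Σwᵢ = 292.
Σwᵢxᵢ = 5·5 + 7·7 + 60·0 + 20·2 + 200·10 = 2114.
Σwᵢyᵢ = 5·4 + 7·8 + 60·2 + 20·10 + 200·0 = 396.
x* = 2114/292 = 7.24, y* = 396/292 = 1.36.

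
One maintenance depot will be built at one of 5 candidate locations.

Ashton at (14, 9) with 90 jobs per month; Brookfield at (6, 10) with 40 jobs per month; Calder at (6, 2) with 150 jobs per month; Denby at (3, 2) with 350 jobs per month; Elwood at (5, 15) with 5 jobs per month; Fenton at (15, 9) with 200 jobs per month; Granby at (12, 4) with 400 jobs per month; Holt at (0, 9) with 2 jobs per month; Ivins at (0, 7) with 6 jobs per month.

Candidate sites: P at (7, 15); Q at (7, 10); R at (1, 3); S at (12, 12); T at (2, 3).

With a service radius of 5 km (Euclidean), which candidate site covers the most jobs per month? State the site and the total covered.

Coverage radius r = 5 km; a point is covered iff (Δx)²+(Δy)² ≤ 5² = 25.
  P (7, 15): covers {Elwood} → 5
  Q (7, 10): covers {Brookfield} → 40
  R (1, 3): covers {Denby, Ivins} → 356
  S (12, 12): covers {Ashton, Fenton} → 290
  T (2, 3): covers {Calder, Denby, Ivins} → 506
Maximum coverage at T: 506 jobs per month.

T, covering 506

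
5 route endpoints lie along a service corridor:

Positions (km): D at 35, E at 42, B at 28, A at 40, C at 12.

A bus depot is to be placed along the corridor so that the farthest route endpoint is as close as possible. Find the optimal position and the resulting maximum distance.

location 27, max distance 15

The 1-center on a line is the midpoint of the two extreme points: leftmost at 12, rightmost at 42.
Optimal location = (12 + 42)/2 = 27; maximum distance = (42 − 12)/2 = 15.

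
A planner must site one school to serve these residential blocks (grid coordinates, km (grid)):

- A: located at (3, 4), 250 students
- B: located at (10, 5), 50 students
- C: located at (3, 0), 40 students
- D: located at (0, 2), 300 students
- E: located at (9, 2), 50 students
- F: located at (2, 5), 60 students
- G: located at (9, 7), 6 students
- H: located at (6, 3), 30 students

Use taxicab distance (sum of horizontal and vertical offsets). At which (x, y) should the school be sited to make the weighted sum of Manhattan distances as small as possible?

(3, 3)

Manhattan distance separates: Σwᵢ(|x−xᵢ|+|y−yᵢ|) = Σwᵢ|x−xᵢ| + Σwᵢ|y−yᵢ|, so x and y are optimised independently as 1-D weighted medians.
Total weight W = 786; half = 393.
x-coordinate, sorted with cumulative weight:
  x=0 (D, w=300) cum 300
  x=2 (F, w=60) cum 360
  x=3 (A, w=250) cum 610  ← median
  x=3 (C, w=40) cum 650
  x=6 (H, w=30) cum 680
  x=9 (E, w=50) cum 730
  x=9 (G, w=6) cum 736
  x=10 (B, w=50) cum 786
⇒ x* = 3
y-coordinate, sorted with cumulative weight:
  y=0 (C, w=40) cum 40
  y=2 (D, w=300) cum 340
  y=2 (E, w=50) cum 390
  y=3 (H, w=30) cum 420  ← median
  y=4 (A, w=250) cum 670
  y=5 (B, w=50) cum 720
  y=5 (F, w=60) cum 780
  y=7 (G, w=6) cum 786
⇒ y* = 3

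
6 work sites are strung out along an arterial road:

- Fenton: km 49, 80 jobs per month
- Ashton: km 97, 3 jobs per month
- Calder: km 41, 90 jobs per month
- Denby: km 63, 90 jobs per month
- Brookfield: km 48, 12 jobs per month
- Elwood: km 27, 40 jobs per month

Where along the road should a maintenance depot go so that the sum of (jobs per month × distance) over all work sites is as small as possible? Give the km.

x = 49

For a sum of weighted absolute distances on a line, the optimum is the weighted median (not the mean). Total weight W = 315; half-weight = 157.5.
Sort by position and accumulate weight:
  km 27 (Elwood, w=40) → cum 40
  km 41 (Calder, w=90) → cum 130
  km 48 (Brookfield, w=12) → cum 142
  km 49 (Fenton, w=80) → cum 222  ≥ 157.5 → median here
  km 63 (Denby, w=90) → cum 312
  km 97 (Ashton, w=3) → cum 315
Optimal location: km 49.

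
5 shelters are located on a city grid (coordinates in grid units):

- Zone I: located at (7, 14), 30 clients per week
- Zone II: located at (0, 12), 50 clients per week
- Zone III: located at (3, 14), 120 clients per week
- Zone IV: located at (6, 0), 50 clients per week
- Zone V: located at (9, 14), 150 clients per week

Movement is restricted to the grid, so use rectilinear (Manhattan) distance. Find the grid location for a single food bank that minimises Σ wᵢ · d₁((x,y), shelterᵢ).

(6, 14)

Manhattan distance separates: Σwᵢ(|x−xᵢ|+|y−yᵢ|) = Σwᵢ|x−xᵢ| + Σwᵢ|y−yᵢ|, so x and y are optimised independently as 1-D weighted medians.
Total weight W = 400; half = 200.
x-coordinate, sorted with cumulative weight:
  x=0 (Zone II, w=50) cum 50
  x=3 (Zone III, w=120) cum 170
  x=6 (Zone IV, w=50) cum 220  ← median
  x=7 (Zone I, w=30) cum 250
  x=9 (Zone V, w=150) cum 400
⇒ x* = 6
y-coordinate, sorted with cumulative weight:
  y=0 (Zone IV, w=50) cum 50
  y=12 (Zone II, w=50) cum 100
  y=14 (Zone I, w=30) cum 130
  y=14 (Zone III, w=120) cum 250  ← median
  y=14 (Zone V, w=150) cum 400
⇒ y* = 14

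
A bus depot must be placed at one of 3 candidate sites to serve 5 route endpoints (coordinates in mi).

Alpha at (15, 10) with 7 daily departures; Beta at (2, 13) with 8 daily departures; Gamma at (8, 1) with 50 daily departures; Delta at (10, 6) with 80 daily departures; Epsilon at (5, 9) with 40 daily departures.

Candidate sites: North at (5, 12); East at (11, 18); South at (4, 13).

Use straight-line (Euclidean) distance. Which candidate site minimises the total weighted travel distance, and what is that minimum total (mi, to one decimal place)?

North, total 1411.6 mi

Total weighted distance at each candidate:
  North (5, 12): total = 1411.6
  East (11, 18): total = 2404.1
  South (4, 13): total = 1630.8
Minimum is at North with total 1411.6 mi.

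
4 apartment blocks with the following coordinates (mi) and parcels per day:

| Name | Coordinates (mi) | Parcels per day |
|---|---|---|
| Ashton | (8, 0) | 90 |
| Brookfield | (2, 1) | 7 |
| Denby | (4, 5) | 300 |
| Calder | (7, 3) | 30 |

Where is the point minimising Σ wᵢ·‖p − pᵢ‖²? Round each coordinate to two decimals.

The minimiser of Σwᵢ‖p−pᵢ‖² is the weighted centroid p* = (Σwᵢpᵢ)/(Σwᵢ).
Σwᵢ = 427.
Σwᵢxᵢ = 90·8 + 7·2 + 300·4 + 30·7 = 2144.
Σwᵢyᵢ = 90·0 + 7·1 + 300·5 + 30·3 = 1597.
x* = 2144/427 = 5.02, y* = 1597/427 = 3.74.

(5.02, 3.74)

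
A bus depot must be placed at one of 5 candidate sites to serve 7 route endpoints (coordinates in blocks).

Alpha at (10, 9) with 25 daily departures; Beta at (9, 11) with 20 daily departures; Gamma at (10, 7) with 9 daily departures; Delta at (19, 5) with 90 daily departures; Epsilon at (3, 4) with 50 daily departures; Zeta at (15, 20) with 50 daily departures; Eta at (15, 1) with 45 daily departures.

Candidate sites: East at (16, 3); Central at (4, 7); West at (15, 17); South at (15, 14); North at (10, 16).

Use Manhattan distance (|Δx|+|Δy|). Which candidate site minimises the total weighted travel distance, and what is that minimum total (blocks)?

Total weighted distance at each candidate:
  East (16, 3): total = 2875
  Central (4, 7): total = 4129
  West (15, 17): total = 4260
  South (15, 14): total = 3693
  North (10, 16): total = 4476
Minimum is at East with total 2875 blocks.

East, total 2875 blocks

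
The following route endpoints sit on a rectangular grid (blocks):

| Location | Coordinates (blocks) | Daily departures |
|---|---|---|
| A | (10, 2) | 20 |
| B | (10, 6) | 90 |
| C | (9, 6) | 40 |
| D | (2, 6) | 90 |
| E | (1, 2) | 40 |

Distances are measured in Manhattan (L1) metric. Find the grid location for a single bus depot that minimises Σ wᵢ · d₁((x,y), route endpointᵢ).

Manhattan distance separates: Σwᵢ(|x−xᵢ|+|y−yᵢ|) = Σwᵢ|x−xᵢ| + Σwᵢ|y−yᵢ|, so x and y are optimised independently as 1-D weighted medians.
Total weight W = 280; half = 140.
x-coordinate, sorted with cumulative weight:
  x=1 (E, w=40) cum 40
  x=2 (D, w=90) cum 130
  x=9 (C, w=40) cum 170  ← median
  x=10 (A, w=20) cum 190
  x=10 (B, w=90) cum 280
⇒ x* = 9
y-coordinate, sorted with cumulative weight:
  y=2 (A, w=20) cum 20
  y=2 (E, w=40) cum 60
  y=6 (B, w=90) cum 150  ← median
  y=6 (C, w=40) cum 190
  y=6 (D, w=90) cum 280
⇒ y* = 6

(9, 6)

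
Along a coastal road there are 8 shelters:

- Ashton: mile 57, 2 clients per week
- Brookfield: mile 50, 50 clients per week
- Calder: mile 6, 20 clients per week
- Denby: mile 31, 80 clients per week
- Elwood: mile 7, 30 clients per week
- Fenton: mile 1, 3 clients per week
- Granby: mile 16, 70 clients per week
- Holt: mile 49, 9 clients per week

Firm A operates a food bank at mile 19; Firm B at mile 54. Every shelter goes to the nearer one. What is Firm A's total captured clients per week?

203

The indifferent point is the midpoint (19+54)/2 = 36.5; shelters left of it (closer to Firm A at 19) go to Firm A, those right go to Firm B.
  Fenton at 1 (w=3) → Firm A
  Calder at 6 (w=20) → Firm A
  Elwood at 7 (w=30) → Firm A
  Granby at 16 (w=70) → Firm A
  Denby at 31 (w=80) → Firm A
  Holt at 49 (w=9) → Firm B
  Brookfield at 50 (w=50) → Firm B
  Ashton at 57 (w=2) → Firm B
Firm A captures 203; Firm B captures 61.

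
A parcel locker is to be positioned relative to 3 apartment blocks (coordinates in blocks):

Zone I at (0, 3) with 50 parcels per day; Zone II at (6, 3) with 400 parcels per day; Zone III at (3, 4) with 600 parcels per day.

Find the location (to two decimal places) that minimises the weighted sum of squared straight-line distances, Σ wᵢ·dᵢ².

(4.00, 3.57)

The minimiser of Σwᵢ‖p−pᵢ‖² is the weighted centroid p* = (Σwᵢpᵢ)/(Σwᵢ).
Σwᵢ = 1050.
Σwᵢxᵢ = 50·0 + 400·6 + 600·3 = 4200.
Σwᵢyᵢ = 50·3 + 400·3 + 600·4 = 3750.
x* = 4200/1050 = 4.00, y* = 3750/1050 = 3.57.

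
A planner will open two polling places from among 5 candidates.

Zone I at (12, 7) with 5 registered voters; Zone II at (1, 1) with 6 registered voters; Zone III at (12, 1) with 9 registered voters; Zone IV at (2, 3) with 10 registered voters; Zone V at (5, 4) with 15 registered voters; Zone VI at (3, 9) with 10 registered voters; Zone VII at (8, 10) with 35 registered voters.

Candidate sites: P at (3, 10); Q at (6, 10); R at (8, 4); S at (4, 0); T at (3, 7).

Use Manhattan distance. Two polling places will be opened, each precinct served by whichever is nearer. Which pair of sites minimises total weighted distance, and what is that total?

Evaluate every pair (each demand assigned to the nearer of the two):
  {Q, R}: total = 383
  {Q, S}: total = 385
  {Q, T}: total = 443
  {P, R}: total = 458
  {R, T}: total = 471
  {P, S}: total = 475
  {P, Q}: total = 511
  {R, S}: total = 527
  {P, T}: total = 538
  {S, T}: total = 575
Best pair: {Q, R} with total 383.

{Q, R}, total 383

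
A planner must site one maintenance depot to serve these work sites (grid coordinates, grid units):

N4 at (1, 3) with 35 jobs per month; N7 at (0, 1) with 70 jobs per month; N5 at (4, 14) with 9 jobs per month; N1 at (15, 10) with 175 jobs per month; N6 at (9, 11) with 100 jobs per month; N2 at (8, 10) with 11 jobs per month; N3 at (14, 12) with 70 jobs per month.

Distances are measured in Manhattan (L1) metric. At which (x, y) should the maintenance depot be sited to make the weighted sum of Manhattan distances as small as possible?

(14, 10)

Manhattan distance separates: Σwᵢ(|x−xᵢ|+|y−yᵢ|) = Σwᵢ|x−xᵢ| + Σwᵢ|y−yᵢ|, so x and y are optimised independently as 1-D weighted medians.
Total weight W = 470; half = 235.
x-coordinate, sorted with cumulative weight:
  x=0 (N7, w=70) cum 70
  x=1 (N4, w=35) cum 105
  x=4 (N5, w=9) cum 114
  x=8 (N2, w=11) cum 125
  x=9 (N6, w=100) cum 225
  x=14 (N3, w=70) cum 295  ← median
  x=15 (N1, w=175) cum 470
⇒ x* = 14
y-coordinate, sorted with cumulative weight:
  y=1 (N7, w=70) cum 70
  y=3 (N4, w=35) cum 105
  y=10 (N1, w=175) cum 280  ← median
  y=10 (N2, w=11) cum 291
  y=11 (N6, w=100) cum 391
  y=12 (N3, w=70) cum 461
  y=14 (N5, w=9) cum 470
⇒ y* = 10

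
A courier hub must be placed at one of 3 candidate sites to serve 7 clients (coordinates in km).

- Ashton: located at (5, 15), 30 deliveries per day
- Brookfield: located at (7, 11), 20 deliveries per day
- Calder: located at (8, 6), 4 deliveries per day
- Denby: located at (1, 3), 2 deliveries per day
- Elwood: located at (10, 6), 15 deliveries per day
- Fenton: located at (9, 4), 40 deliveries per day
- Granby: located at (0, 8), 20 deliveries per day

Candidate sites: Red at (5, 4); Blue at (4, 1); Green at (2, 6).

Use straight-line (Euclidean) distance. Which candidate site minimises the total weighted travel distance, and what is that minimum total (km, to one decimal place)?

Total weighted distance at each candidate:
  Red (5, 4): total = 867.1
  Blue (4, 1): total = 1174.3
  Green (2, 6): total = 924.1
Minimum is at Red with total 867.1 km.

Red, total 867.1 km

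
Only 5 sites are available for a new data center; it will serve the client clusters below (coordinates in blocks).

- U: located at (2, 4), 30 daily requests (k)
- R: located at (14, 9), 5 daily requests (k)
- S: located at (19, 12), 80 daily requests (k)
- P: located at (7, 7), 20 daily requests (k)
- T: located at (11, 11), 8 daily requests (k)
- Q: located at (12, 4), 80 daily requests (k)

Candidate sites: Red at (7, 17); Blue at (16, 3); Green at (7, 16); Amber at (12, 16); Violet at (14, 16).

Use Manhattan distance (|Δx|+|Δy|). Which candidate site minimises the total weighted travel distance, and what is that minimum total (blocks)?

Blue, total 2214 blocks

Total weighted distance at each candidate:
  Red (7, 17): total = 3695
  Blue (16, 3): total = 2214
  Green (7, 16): total = 3472
  Amber (12, 16): total = 2873
  Violet (14, 16): total = 2979
Minimum is at Blue with total 2214 blocks.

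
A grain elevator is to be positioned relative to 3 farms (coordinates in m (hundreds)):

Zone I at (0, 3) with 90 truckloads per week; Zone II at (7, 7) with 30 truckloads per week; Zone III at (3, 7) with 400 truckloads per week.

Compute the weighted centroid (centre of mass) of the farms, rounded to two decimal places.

(2.71, 6.31)

The minimiser of Σwᵢ‖p−pᵢ‖² is the weighted centroid p* = (Σwᵢpᵢ)/(Σwᵢ).
Σwᵢ = 520.
Σwᵢxᵢ = 90·0 + 30·7 + 400·3 = 1410.
Σwᵢyᵢ = 90·3 + 30·7 + 400·7 = 3280.
x* = 1410/520 = 2.71, y* = 3280/520 = 6.31.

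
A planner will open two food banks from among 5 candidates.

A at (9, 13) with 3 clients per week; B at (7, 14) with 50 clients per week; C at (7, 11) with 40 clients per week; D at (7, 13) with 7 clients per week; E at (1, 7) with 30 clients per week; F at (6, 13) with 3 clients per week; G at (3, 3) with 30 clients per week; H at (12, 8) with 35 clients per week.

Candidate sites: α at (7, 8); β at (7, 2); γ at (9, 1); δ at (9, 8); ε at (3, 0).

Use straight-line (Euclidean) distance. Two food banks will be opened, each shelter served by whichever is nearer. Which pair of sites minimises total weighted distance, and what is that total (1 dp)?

{α, ε}, total 933.9

Evaluate every pair (each demand assigned to the nearer of the two):
  {α, ε}: total = 933.9
  {δ, ε}: total = 944.0
  {α, δ}: total = 964.9
  {α, β}: total = 967.6
  {β, δ}: total = 993.6
  {α, γ}: total = 1033.7
  {γ, δ}: total = 1067.2
  {β, ε}: total = 1685.4
  {β, γ}: total = 1728.2
  {γ, ε}: total = 1798.8
Best pair: {α, ε} with total 933.9.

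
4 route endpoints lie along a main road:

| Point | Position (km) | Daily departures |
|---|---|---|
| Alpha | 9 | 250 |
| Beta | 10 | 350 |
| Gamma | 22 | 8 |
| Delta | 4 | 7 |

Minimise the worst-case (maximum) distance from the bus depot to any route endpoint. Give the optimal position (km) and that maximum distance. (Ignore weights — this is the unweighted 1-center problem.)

location 13, max distance 9

The 1-center on a line is the midpoint of the two extreme points: leftmost at 4, rightmost at 22.
Optimal location = (4 + 22)/2 = 13; maximum distance = (22 − 4)/2 = 9.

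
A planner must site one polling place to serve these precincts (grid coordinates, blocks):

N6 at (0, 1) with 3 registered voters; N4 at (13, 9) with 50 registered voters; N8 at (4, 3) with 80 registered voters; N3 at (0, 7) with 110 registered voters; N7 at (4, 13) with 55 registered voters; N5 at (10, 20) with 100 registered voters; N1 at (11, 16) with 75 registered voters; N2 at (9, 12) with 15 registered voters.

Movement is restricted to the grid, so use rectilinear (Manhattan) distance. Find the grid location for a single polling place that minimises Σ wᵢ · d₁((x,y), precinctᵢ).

(4, 12)

Manhattan distance separates: Σwᵢ(|x−xᵢ|+|y−yᵢ|) = Σwᵢ|x−xᵢ| + Σwᵢ|y−yᵢ|, so x and y are optimised independently as 1-D weighted medians.
Total weight W = 488; half = 244.
x-coordinate, sorted with cumulative weight:
  x=0 (N6, w=3) cum 3
  x=0 (N3, w=110) cum 113
  x=4 (N8, w=80) cum 193
  x=4 (N7, w=55) cum 248  ← median
  x=9 (N2, w=15) cum 263
  x=10 (N5, w=100) cum 363
  x=11 (N1, w=75) cum 438
  x=13 (N4, w=50) cum 488
⇒ x* = 4
y-coordinate, sorted with cumulative weight:
  y=1 (N6, w=3) cum 3
  y=3 (N8, w=80) cum 83
  y=7 (N3, w=110) cum 193
  y=9 (N4, w=50) cum 243
  y=12 (N2, w=15) cum 258  ← median
  y=13 (N7, w=55) cum 313
  y=16 (N1, w=75) cum 388
  y=20 (N5, w=100) cum 488
⇒ y* = 12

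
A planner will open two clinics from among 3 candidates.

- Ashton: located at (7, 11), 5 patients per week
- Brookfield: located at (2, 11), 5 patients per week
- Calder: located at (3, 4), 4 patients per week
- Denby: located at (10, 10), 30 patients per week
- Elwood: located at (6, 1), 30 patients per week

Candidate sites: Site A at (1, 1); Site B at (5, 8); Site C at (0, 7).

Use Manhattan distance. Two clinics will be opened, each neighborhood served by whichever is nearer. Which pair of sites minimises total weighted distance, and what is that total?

Evaluate every pair (each demand assigned to the nearer of the two):
  {Site A, Site B}: total = 435
  {Site B, Site C}: total = 529
  {Site A, Site C}: total = 645
Best pair: {Site A, Site B} with total 435.

{Site A, Site B}, total 435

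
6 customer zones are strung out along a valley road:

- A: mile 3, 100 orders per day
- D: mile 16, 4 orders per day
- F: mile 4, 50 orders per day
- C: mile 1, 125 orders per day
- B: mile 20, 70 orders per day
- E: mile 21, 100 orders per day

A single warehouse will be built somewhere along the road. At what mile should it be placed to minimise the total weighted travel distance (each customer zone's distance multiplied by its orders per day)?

For a sum of weighted absolute distances on a line, the optimum is the weighted median (not the mean). Total weight W = 449; half-weight = 224.5.
Sort by position and accumulate weight:
  mile 1 (C, w=125) → cum 125
  mile 3 (A, w=100) → cum 225  ≥ 224.5 → median here
  mile 4 (F, w=50) → cum 275
  mile 16 (D, w=4) → cum 279
  mile 20 (B, w=70) → cum 349
  mile 21 (E, w=100) → cum 449
Optimal location: mile 3.

x = 3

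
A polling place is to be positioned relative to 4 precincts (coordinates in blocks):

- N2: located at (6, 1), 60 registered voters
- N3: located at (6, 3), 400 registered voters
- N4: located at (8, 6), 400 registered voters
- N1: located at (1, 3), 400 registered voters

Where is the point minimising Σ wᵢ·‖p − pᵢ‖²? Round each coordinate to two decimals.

The minimiser of Σwᵢ‖p−pᵢ‖² is the weighted centroid p* = (Σwᵢpᵢ)/(Σwᵢ).
Σwᵢ = 1260.
Σwᵢxᵢ = 60·6 + 400·6 + 400·8 + 400·1 = 6360.
Σwᵢyᵢ = 60·1 + 400·3 + 400·6 + 400·3 = 4860.
x* = 6360/1260 = 5.05, y* = 4860/1260 = 3.86.

(5.05, 3.86)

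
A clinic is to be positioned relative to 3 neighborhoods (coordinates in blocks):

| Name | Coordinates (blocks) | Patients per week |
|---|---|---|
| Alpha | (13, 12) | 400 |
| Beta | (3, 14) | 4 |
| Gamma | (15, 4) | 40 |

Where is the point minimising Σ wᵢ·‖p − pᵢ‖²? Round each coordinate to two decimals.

(13.09, 11.30)

The minimiser of Σwᵢ‖p−pᵢ‖² is the weighted centroid p* = (Σwᵢpᵢ)/(Σwᵢ).
Σwᵢ = 444.
Σwᵢxᵢ = 400·13 + 4·3 + 40·15 = 5812.
Σwᵢyᵢ = 400·12 + 4·14 + 40·4 = 5016.
x* = 5812/444 = 13.09, y* = 5016/444 = 11.30.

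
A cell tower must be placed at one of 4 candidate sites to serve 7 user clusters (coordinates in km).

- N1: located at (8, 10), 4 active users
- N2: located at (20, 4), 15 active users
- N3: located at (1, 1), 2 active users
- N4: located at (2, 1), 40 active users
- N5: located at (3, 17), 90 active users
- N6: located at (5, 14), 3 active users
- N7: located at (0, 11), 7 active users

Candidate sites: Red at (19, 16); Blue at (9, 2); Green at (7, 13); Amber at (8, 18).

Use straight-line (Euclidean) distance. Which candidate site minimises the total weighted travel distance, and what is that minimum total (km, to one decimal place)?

Green, total 1363.4 km

Total weighted distance at each candidate:
  Red (19, 16): total = 2807.2
  Blue (9, 2): total = 2080.0
  Green (7, 13): total = 1363.4
  Amber (8, 18): total = 1614.8
Minimum is at Green with total 1363.4 km.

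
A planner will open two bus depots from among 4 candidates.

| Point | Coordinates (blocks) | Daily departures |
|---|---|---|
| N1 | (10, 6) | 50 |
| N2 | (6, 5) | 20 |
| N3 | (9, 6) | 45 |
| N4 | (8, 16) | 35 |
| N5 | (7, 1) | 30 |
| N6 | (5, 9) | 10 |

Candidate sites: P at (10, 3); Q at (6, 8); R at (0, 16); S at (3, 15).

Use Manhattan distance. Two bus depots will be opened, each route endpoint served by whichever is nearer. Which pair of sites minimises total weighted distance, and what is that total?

{P, S}, total 890

Evaluate every pair (each demand assigned to the nearer of the two):
  {P, S}: total = 890
  {P, Q}: total = 910
  {P, R}: total = 990
  {Q, S}: total = 1055
  {Q, R}: total = 1125
  {R, S}: total = 2565
Best pair: {P, S} with total 890.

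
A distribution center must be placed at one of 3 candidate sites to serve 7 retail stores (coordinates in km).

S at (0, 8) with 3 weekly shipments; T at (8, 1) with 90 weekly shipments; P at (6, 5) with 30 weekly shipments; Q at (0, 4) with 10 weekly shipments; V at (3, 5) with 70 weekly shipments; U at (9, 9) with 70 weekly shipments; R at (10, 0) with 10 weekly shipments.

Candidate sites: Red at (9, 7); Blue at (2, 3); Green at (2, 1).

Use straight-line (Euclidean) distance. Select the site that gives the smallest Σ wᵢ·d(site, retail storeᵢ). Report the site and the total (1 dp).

Red, total 1431.1 km

Total weighted distance at each candidate:
  Red (9, 7): total = 1431.1
  Blue (2, 3): total = 1629.2
  Green (2, 1): total = 1881.0
Minimum is at Red with total 1431.1 km.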